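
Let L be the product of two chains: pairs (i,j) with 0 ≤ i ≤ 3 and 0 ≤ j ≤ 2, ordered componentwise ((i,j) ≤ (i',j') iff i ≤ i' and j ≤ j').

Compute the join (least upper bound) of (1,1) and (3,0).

Common upper bounds of {(1,1), (3,0)}: (3,1), (3,2).
The least among these is (3,1).

(3,1)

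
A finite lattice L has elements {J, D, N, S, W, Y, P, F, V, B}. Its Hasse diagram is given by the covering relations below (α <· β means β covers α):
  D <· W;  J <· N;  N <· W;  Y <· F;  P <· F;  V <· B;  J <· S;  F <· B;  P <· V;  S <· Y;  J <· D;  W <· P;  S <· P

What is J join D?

D

Common upper bounds of {J, D}: B, D, F, P, V, W.
The least among these is D.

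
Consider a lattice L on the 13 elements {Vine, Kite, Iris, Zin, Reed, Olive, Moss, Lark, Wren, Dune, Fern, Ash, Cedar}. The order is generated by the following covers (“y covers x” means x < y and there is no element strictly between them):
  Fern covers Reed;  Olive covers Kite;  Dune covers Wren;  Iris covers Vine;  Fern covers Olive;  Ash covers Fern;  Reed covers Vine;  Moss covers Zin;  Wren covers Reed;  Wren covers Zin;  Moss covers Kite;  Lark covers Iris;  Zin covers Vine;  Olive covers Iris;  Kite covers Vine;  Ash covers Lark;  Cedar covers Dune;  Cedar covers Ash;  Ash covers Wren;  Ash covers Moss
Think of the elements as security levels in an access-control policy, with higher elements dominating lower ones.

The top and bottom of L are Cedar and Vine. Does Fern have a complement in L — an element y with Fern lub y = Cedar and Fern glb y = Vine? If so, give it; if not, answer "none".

For every candidate y, either Fern ∨ y ≠ Cedar or Fern ∧ y ≠ Vine; no complement exists.

none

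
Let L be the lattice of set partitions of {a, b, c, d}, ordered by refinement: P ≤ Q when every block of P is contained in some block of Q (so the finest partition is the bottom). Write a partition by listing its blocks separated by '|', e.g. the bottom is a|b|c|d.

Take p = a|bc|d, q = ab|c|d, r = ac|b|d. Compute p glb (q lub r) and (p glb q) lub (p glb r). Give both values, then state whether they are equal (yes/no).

a|bc|d; a|b|c|d; no

q lub r = abc|d, so p glb (q lub r) = a|bc|d glb abc|d = a|bc|d.
p glb q = a|b|c|d and p glb r = a|b|c|d, so (p glb q) lub (p glb r) = a|b|c|d lub a|b|c|d = a|b|c|d.
Equal: no.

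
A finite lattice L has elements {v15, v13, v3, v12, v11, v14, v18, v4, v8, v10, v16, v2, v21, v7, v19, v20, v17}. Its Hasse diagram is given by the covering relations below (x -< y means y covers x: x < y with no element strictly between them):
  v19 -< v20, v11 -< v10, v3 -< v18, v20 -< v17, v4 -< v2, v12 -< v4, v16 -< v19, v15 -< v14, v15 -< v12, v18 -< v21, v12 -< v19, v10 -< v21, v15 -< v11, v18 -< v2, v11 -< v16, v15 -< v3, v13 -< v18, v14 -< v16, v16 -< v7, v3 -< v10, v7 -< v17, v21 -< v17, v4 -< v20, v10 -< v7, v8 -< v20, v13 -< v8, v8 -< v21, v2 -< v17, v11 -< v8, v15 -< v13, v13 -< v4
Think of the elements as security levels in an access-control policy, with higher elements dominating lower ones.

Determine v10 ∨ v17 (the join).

v17

Common upper bounds of {v10, v17}: v17.
The least among these is v17.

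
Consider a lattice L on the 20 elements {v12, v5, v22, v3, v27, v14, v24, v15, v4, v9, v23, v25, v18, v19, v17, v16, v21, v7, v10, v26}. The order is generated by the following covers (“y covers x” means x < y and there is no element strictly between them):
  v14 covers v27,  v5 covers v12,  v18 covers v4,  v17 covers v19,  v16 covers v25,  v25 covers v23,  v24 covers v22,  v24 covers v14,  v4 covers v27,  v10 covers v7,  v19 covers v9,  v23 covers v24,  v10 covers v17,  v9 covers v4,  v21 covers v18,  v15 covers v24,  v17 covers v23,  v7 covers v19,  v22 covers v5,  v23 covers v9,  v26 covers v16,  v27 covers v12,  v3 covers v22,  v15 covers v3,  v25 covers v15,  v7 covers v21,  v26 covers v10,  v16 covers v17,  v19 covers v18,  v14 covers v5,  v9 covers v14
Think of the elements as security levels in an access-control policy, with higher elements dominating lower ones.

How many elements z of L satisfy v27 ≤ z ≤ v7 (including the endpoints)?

8

The interval [v27, v7] = {v14, v18, v19, v21, v27, v4, v7, v9}, which has 8 elements.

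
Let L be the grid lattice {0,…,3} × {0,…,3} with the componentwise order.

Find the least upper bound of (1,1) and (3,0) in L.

In a product of chains, the join is componentwise max, giving (3,1).

(3,1)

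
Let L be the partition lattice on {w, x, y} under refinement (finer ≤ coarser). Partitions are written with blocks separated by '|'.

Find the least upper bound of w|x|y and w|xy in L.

w|xy

The join of w|x|y and w|xy merges any blocks that overlap across the partitions, giving w|xy.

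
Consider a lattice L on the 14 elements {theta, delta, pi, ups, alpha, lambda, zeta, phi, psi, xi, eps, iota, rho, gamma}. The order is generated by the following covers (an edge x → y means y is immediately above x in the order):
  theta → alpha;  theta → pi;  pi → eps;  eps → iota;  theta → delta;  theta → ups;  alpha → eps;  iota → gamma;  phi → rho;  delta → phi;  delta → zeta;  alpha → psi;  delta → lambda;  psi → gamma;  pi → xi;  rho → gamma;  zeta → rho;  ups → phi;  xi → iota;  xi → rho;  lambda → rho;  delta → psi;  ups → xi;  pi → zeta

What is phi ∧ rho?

Common lower bounds of {phi, rho}: delta, phi, theta, ups.
The greatest among these is phi.

phi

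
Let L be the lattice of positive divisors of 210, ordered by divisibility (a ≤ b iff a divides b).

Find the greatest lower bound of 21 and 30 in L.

In the divisibility order, the meet is the greatest common divisor: gcd(21, 30) = 3.

3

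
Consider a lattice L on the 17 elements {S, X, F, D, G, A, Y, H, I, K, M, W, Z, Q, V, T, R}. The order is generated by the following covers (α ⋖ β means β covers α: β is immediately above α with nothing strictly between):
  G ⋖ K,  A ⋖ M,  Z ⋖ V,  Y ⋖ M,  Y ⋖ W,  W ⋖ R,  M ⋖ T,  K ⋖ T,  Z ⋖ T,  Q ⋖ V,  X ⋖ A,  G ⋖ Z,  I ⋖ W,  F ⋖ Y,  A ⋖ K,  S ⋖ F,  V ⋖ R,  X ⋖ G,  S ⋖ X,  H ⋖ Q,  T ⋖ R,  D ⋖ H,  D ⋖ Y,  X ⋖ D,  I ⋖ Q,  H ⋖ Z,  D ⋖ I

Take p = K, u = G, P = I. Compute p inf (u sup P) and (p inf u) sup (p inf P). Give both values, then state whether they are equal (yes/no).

G; G; yes

u sup P = V, so p inf (u sup P) = K inf V = G.
p inf u = G and p inf P = X, so (p inf u) sup (p inf P) = G sup X = G.
Equal: yes.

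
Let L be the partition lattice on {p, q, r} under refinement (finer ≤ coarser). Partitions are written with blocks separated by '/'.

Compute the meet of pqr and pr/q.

The meet (common refinement) of pqr and pr/q intersects blocks pairwise, giving pr/q.

pr/q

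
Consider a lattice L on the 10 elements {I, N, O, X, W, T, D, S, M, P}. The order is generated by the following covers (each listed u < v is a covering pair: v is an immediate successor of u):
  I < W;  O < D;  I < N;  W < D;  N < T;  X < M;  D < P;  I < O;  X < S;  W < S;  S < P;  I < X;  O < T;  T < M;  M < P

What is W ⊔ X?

Common upper bounds of {W, X}: P, S.
The least among these is S.

S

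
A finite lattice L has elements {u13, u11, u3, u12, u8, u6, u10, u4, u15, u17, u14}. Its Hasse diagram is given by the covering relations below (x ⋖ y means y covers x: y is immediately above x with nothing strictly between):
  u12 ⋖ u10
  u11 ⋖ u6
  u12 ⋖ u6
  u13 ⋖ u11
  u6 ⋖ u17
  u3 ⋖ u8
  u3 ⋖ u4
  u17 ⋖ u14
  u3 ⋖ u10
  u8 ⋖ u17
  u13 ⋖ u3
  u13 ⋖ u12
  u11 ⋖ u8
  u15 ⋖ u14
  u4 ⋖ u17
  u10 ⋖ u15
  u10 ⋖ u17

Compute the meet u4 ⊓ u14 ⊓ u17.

Common lower bounds of {u4, u14, u17}: u13, u3, u4.
The greatest among these is u4.

u4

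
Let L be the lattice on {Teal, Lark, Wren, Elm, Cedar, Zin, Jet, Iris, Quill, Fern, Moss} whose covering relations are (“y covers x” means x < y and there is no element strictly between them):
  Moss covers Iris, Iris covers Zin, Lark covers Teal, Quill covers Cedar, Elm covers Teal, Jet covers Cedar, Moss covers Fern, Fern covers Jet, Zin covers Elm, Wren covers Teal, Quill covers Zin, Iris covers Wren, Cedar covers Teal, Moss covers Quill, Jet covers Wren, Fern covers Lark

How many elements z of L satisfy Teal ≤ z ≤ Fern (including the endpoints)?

The interval [Teal, Fern] = {Cedar, Fern, Jet, Lark, Teal, Wren}, which has 6 elements.

6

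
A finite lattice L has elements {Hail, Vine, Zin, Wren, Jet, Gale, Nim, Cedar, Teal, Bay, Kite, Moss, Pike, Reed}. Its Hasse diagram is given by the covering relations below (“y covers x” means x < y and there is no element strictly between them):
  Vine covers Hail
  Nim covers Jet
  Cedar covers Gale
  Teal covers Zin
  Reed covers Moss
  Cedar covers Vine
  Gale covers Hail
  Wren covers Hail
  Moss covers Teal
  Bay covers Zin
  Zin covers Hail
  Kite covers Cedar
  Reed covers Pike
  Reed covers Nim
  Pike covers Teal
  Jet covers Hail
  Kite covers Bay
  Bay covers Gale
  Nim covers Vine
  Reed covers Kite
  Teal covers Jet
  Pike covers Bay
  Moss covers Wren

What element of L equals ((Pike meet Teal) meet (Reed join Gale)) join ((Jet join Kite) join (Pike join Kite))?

Pike ∧ Teal = Teal
Reed ∨ Gale = Reed
Teal ∧ Reed = Teal
Jet ∨ Kite = Reed
Pike ∨ Kite = Reed
Reed ∨ Reed = Reed
Teal ∨ Reed = Reed

Reed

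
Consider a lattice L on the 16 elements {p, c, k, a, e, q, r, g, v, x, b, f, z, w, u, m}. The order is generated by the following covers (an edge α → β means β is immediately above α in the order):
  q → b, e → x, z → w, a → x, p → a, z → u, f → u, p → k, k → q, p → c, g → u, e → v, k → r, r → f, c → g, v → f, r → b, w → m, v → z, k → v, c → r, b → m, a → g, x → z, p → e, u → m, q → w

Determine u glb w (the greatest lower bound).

Common lower bounds of {u, w}: a, e, k, p, v, x, z.
The greatest among these is z.

z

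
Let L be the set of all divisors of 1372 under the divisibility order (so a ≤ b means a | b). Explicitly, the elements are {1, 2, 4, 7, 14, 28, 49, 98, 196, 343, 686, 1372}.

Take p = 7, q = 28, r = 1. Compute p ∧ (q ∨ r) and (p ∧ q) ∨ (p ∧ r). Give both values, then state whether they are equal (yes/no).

7; 7; yes

q ∨ r = 28, so p ∧ (q ∨ r) = 7 ∧ 28 = 7.
p ∧ q = 7 and p ∧ r = 1, so (p ∧ q) ∨ (p ∧ r) = 7 ∨ 1 = 7.
Equal: yes.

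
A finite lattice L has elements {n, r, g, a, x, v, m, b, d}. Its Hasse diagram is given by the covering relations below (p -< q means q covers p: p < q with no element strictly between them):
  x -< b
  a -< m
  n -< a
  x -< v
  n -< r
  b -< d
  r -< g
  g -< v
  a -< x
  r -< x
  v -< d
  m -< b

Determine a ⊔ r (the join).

x

Common upper bounds of {a, r}: b, d, v, x.
The least among these is x.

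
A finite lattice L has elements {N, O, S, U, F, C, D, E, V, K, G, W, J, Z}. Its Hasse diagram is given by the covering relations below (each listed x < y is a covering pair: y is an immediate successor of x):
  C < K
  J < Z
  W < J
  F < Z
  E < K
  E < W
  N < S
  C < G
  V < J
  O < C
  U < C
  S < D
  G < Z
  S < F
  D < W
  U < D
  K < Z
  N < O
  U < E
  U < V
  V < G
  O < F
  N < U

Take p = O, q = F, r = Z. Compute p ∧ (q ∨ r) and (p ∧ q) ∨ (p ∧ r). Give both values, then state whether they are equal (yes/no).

q ∨ r = Z, so p ∧ (q ∨ r) = O ∧ Z = O.
p ∧ q = O and p ∧ r = O, so (p ∧ q) ∨ (p ∧ r) = O ∨ O = O.
Equal: yes.

O; O; yes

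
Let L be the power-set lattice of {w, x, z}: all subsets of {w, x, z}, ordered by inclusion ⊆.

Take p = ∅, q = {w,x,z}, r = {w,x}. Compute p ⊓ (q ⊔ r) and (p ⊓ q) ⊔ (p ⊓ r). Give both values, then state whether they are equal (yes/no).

∅; ∅; yes

q ⊔ r = {w,x,z}, so p ⊓ (q ⊔ r) = ∅ ⊓ {w,x,z} = ∅.
p ⊓ q = ∅ and p ⊓ r = ∅, so (p ⊓ q) ⊔ (p ⊓ r) = ∅ ⊔ ∅ = ∅.
Equal: yes.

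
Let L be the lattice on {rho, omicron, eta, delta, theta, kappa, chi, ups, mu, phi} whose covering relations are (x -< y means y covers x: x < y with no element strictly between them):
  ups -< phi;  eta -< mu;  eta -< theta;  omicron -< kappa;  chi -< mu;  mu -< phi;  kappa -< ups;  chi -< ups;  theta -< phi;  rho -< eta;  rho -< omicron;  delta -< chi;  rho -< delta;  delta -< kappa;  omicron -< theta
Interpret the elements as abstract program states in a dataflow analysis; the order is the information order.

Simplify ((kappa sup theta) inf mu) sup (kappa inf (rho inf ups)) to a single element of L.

mu

kappa ∨ theta = phi
phi ∧ mu = mu
rho ∧ ups = rho
kappa ∧ rho = rho
mu ∨ rho = mu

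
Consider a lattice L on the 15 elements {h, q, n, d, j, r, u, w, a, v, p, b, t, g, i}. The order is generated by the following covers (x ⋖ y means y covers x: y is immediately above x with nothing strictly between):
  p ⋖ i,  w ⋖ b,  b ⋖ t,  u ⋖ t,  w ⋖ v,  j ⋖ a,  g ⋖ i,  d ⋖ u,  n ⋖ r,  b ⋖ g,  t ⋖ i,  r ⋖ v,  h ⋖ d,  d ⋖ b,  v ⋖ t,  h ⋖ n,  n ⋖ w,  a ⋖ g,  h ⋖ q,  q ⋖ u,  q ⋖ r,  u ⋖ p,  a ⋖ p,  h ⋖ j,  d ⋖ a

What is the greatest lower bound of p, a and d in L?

d

Common lower bounds of {p, a, d}: d, h.
The greatest among these is d.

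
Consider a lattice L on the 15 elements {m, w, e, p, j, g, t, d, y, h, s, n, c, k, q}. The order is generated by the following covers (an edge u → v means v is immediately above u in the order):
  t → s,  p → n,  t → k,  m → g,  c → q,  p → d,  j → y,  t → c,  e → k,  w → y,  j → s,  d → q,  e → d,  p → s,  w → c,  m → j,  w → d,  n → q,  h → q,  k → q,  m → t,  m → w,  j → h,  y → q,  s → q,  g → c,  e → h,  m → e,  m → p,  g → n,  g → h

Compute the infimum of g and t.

m

Common lower bounds of {g, t}: m.
The greatest among these is m.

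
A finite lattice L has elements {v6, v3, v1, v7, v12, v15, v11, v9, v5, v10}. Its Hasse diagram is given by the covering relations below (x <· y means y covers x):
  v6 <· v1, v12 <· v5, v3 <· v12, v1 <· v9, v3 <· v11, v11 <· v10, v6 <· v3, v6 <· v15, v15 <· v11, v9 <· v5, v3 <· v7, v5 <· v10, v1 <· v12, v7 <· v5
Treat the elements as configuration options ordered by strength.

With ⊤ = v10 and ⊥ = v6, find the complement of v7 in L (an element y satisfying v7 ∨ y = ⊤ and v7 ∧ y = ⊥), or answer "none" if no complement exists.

Need y with v7 ∨ y = v10 and v7 ∧ y = v6.
Checking each element gives: v15.

v15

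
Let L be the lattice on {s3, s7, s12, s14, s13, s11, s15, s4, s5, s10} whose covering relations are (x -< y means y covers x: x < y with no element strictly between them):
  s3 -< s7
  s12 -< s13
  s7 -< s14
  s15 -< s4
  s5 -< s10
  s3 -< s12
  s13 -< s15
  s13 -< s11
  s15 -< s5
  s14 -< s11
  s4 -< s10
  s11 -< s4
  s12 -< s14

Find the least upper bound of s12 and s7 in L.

Common upper bounds of {s12, s7}: s10, s11, s14, s4.
The least among these is s14.

s14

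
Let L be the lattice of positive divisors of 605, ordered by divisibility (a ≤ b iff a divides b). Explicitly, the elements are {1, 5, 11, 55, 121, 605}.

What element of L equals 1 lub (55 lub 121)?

55 ∨ 121 = 605
1 ∨ 605 = 605

605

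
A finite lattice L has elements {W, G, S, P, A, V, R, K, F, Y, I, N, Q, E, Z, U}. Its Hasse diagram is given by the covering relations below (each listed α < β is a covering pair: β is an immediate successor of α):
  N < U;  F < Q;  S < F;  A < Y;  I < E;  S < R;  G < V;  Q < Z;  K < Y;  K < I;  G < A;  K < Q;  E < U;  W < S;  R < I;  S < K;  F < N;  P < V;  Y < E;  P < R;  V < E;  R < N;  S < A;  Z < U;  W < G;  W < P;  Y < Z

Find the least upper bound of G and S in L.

A

Common upper bounds of {G, S}: A, E, U, Y, Z.
The least among these is A.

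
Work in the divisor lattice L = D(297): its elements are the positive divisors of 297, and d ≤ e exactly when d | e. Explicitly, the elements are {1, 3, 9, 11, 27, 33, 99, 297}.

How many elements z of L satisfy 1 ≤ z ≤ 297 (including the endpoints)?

8

The interval [1, 297] = {1, 11, 27, 297, 3, 33, 9, 99}, which has 8 elements.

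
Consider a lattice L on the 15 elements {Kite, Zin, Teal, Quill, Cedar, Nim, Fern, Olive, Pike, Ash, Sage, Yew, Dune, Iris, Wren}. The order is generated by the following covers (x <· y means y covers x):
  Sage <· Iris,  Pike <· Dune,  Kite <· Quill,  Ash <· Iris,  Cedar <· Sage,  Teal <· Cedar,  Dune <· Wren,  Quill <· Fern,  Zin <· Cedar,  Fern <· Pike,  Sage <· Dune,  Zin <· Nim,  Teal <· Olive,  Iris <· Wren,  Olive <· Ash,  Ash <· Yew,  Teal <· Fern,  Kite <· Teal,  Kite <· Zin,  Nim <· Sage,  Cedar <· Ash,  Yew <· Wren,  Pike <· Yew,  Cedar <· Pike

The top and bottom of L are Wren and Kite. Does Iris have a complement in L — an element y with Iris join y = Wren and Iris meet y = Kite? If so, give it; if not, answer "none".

Need y with Iris ∨ y = Wren and Iris ∧ y = Kite.
Checking each element gives: Quill.

Quill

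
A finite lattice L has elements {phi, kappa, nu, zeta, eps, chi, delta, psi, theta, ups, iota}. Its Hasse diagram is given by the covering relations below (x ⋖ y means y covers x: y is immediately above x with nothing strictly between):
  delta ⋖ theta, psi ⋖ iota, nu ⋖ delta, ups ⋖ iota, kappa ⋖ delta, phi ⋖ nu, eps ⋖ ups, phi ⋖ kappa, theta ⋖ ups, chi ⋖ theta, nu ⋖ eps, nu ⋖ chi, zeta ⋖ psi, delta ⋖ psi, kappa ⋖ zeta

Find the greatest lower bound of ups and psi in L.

delta

Common lower bounds of {ups, psi}: delta, kappa, nu, phi.
The greatest among these is delta.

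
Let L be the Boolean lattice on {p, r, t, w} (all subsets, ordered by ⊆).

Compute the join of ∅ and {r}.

Under ⊆, join is union: ∅ ∪ {r} = {r}.

{r}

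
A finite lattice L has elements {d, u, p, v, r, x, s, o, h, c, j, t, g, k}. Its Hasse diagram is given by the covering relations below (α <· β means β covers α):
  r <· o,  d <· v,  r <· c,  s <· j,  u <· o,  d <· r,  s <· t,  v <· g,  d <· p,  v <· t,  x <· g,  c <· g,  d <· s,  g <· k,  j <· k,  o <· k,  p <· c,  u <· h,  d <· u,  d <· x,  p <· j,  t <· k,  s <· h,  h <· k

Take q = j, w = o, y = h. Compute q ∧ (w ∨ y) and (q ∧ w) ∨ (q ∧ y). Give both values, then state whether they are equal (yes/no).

w ∨ y = k, so q ∧ (w ∨ y) = j ∧ k = j.
q ∧ w = d and q ∧ y = s, so (q ∧ w) ∨ (q ∧ y) = d ∨ s = s.
Equal: no.

j; s; no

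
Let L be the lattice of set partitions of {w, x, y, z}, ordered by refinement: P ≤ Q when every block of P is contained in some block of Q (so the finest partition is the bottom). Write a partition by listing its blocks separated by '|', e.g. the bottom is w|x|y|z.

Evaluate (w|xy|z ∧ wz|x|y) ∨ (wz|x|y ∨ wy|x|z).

wyz|x

w|xy|z ∧ wz|x|y = w|x|y|z
wz|x|y ∨ wy|x|z = wyz|x
w|x|y|z ∨ wyz|x = wyz|x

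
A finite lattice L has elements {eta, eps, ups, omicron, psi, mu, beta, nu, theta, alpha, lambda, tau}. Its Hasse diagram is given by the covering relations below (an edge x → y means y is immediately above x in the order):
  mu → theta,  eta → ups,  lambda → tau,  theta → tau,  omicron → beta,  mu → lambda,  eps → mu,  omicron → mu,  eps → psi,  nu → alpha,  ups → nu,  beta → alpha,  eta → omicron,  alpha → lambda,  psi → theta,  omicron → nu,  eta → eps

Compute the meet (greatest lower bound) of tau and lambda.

Common lower bounds of {tau, lambda}: alpha, beta, eps, eta, lambda, mu, nu, omicron, ups.
The greatest among these is lambda.

lambda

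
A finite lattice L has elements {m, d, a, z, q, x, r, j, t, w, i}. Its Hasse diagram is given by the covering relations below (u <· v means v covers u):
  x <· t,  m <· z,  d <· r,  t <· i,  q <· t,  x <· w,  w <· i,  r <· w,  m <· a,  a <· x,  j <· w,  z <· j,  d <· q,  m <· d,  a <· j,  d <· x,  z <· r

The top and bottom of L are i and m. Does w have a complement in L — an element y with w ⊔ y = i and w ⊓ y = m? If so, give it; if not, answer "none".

none

For every candidate y, either w ∨ y ≠ i or w ∧ y ≠ m; no complement exists.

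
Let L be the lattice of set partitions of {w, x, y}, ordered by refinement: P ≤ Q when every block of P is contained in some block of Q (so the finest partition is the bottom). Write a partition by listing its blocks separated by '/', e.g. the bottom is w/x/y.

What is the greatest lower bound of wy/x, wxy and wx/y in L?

w/x/y

The meet (common refinement) of wy/x, wxy, wx/y intersects blocks pairwise, giving w/x/y.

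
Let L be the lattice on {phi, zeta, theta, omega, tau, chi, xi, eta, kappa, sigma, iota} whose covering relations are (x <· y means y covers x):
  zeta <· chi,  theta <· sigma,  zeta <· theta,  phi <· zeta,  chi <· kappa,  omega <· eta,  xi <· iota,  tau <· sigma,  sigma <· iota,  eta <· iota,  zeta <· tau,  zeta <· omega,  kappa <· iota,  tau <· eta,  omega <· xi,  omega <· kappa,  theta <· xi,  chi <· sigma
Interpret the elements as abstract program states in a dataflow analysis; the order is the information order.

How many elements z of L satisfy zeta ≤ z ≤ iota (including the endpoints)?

10

The interval [zeta, iota] = {chi, eta, iota, kappa, omega, sigma, tau, theta, xi, zeta}, which has 10 elements.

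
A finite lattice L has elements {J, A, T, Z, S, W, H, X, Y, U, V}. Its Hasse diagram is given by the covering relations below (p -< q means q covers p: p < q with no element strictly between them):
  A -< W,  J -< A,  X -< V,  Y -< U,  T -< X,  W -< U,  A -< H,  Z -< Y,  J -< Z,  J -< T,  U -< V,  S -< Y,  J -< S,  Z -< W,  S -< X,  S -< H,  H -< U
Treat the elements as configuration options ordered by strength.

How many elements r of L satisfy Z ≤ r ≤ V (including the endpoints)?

5

The interval [Z, V] = {U, V, W, Y, Z}, which has 5 elements.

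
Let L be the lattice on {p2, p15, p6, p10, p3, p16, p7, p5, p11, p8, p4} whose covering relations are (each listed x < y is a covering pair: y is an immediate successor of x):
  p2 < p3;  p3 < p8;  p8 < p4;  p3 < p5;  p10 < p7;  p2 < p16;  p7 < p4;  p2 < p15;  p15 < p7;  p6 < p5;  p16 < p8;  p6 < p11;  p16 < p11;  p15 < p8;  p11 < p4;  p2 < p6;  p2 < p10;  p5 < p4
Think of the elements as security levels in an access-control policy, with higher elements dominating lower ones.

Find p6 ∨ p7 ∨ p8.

Common upper bounds of {p6, p7, p8}: p4.
The least among these is p4.

p4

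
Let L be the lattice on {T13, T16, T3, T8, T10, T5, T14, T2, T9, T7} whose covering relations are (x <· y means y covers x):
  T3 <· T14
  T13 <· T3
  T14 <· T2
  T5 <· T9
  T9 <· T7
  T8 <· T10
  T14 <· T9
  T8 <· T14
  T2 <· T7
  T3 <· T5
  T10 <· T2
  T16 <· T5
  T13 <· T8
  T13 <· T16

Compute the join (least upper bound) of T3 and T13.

Common upper bounds of {T3, T13}: T14, T2, T3, T5, T7, T9.
The least among these is T3.

T3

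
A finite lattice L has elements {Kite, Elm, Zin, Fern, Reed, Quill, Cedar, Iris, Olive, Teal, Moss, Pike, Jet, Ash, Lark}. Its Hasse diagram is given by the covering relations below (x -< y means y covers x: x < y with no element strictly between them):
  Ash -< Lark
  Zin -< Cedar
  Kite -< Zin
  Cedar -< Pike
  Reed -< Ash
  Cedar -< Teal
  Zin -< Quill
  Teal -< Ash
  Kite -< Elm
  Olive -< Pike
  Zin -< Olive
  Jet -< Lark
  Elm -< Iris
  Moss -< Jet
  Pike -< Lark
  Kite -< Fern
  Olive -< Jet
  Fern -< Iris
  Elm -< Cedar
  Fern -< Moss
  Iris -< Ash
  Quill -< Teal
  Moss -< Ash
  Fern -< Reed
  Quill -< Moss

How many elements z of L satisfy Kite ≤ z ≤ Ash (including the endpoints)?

The interval [Kite, Ash] = {Ash, Cedar, Elm, Fern, Iris, Kite, Moss, Quill, Reed, Teal, Zin}, which has 11 elements.

11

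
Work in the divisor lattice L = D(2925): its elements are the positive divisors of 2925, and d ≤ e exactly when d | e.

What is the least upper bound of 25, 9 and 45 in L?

225

In the divisibility order, the join is the least common multiple: lcm(25, 9, 45) = 225.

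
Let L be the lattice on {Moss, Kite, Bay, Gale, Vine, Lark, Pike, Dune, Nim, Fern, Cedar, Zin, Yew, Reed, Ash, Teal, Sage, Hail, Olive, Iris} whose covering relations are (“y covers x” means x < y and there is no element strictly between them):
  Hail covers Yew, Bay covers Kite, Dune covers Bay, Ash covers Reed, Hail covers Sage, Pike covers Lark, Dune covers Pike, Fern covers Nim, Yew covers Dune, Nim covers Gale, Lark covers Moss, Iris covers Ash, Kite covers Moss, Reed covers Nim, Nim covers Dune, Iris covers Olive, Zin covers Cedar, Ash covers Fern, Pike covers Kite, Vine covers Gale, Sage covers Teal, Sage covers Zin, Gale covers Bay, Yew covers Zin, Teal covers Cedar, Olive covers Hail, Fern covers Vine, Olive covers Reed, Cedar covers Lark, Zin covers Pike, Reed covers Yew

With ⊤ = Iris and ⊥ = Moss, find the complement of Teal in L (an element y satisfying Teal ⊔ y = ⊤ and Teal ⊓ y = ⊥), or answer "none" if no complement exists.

Vine

Need y with Teal ∨ y = Iris and Teal ∧ y = Moss.
Checking each element gives: Vine.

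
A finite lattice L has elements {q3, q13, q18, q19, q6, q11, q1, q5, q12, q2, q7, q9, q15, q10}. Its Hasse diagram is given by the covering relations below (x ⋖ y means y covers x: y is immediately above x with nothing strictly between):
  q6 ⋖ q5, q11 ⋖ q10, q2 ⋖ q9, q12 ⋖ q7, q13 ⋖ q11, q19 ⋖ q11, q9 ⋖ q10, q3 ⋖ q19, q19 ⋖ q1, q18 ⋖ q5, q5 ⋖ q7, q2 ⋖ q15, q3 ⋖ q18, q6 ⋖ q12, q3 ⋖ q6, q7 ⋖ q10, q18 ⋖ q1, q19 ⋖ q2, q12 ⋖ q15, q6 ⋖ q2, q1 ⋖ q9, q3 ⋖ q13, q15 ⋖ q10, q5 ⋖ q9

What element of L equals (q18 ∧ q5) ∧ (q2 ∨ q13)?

q18

q18 ∧ q5 = q18
q2 ∨ q13 = q10
q18 ∧ q10 = q18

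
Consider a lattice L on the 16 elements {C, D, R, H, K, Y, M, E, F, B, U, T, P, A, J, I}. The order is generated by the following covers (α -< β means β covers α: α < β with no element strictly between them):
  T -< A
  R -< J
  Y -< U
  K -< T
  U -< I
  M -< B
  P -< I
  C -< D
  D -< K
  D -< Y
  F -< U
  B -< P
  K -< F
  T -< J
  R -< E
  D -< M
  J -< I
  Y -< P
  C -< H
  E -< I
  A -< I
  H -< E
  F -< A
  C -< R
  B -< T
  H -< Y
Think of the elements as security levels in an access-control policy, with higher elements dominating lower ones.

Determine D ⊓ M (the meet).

D

Common lower bounds of {D, M}: C, D.
The greatest among these is D.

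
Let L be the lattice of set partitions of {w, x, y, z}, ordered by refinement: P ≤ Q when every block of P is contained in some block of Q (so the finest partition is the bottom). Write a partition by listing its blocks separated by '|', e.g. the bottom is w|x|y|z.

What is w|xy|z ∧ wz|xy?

Common lower bounds of {w|xy|z, wz|xy}: w|xy|z, w|x|y|z.
The greatest among these is w|xy|z.

w|xy|z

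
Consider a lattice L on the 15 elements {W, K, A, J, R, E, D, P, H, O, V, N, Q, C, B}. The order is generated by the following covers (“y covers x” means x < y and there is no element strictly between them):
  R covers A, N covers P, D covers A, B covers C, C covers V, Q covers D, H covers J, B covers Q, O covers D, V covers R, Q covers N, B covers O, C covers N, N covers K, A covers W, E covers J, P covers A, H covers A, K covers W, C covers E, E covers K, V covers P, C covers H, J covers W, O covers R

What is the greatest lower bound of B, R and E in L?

Common lower bounds of {B, R, E}: W.
The greatest among these is W.

W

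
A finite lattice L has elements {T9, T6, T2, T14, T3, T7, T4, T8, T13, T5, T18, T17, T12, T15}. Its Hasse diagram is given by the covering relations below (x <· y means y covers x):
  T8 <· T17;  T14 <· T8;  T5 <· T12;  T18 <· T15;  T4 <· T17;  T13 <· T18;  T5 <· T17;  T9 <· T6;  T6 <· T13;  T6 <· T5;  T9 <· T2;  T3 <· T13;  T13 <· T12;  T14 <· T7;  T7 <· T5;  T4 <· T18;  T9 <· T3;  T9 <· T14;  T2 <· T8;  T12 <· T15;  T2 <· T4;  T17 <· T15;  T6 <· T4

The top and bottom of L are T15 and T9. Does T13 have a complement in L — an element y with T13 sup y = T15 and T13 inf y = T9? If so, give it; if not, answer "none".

Need y with T13 ∨ y = T15 and T13 ∧ y = T9.
Checking each element gives: T8.

T8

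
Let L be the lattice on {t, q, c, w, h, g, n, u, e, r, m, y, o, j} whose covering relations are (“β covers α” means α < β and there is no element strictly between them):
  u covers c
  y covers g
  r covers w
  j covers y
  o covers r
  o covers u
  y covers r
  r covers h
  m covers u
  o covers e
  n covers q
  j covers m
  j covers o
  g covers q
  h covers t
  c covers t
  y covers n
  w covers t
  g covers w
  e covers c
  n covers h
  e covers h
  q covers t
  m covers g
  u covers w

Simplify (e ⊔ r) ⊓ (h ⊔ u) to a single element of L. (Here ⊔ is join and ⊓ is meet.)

o

e ∨ r = o
h ∨ u = o
o ∧ o = o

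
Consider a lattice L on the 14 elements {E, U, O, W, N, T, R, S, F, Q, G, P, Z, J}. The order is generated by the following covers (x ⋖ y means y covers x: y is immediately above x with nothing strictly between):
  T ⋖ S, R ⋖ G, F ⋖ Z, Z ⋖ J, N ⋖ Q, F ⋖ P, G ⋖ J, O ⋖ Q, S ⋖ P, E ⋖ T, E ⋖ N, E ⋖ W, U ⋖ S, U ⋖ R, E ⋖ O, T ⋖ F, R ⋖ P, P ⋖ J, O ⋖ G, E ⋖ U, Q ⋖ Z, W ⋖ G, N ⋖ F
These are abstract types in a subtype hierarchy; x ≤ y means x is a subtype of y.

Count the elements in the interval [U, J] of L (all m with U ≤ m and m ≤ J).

6

The interval [U, J] = {G, J, P, R, S, U}, which has 6 elements.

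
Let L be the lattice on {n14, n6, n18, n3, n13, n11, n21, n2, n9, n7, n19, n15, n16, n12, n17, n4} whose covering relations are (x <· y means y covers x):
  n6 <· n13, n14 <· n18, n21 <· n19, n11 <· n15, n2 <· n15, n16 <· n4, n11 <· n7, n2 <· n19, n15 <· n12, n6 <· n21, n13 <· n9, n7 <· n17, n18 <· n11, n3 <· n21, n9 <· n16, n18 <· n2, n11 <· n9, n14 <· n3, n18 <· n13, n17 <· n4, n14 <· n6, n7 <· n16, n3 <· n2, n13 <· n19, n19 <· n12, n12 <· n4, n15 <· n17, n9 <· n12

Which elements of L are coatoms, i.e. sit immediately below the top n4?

The coatoms are exactly the elements covered by n4: n12, n16, n17.

n12, n16, n17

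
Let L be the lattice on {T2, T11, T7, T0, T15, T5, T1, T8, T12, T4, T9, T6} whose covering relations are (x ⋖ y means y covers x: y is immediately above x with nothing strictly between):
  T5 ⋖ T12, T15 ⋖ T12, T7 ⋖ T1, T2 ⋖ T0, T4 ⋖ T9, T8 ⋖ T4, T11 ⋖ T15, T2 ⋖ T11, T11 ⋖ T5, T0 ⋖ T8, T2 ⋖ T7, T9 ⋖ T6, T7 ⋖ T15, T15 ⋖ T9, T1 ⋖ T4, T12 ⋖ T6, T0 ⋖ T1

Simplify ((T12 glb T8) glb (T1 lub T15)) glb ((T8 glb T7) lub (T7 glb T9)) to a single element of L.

T2

T12 ∧ T8 = T2
T1 ∨ T15 = T9
T2 ∧ T9 = T2
T8 ∧ T7 = T2
T7 ∧ T9 = T7
T2 ∨ T7 = T7
T2 ∧ T7 = T2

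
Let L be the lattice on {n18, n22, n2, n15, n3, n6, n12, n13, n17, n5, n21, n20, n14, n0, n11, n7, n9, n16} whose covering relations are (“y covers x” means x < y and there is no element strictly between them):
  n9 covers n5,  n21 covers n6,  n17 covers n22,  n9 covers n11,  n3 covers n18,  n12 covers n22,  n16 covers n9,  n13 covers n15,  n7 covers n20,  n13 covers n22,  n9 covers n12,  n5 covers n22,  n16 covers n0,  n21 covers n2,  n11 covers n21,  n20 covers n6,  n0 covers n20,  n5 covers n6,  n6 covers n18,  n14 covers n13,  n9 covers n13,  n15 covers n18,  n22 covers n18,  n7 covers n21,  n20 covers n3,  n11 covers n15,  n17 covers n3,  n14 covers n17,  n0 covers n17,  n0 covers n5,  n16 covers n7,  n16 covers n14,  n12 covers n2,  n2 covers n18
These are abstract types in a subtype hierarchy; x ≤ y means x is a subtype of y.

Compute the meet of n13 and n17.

Common lower bounds of {n13, n17}: n18, n22.
The greatest among these is n22.

n22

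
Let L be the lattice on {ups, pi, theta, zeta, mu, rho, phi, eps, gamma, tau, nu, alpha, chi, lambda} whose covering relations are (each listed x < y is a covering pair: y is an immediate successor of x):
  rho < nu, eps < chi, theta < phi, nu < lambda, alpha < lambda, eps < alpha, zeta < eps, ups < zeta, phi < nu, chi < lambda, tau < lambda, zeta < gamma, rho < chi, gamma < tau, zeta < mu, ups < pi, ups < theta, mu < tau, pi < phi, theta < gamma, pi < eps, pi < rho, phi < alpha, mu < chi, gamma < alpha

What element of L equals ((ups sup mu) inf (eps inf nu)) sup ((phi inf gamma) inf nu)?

theta

ups ∨ mu = mu
eps ∧ nu = pi
mu ∧ pi = ups
phi ∧ gamma = theta
theta ∧ nu = theta
ups ∨ theta = theta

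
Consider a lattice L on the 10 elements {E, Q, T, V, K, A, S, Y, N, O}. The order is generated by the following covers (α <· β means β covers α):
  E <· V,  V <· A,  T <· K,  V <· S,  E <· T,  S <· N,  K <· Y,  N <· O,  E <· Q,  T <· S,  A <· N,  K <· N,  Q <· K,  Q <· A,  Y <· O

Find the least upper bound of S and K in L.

N

Common upper bounds of {S, K}: N, O.
The least among these is N.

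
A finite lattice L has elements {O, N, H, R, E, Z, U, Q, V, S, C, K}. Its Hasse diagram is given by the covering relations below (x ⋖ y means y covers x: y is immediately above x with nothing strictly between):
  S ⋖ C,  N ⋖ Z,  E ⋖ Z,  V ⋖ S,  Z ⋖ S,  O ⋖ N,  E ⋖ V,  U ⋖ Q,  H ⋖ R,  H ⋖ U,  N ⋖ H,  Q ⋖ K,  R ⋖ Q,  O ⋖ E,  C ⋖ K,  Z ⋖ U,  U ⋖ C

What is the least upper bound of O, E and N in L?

Common upper bounds of {O, E, N}: C, K, Q, S, U, Z.
The least among these is Z.

Z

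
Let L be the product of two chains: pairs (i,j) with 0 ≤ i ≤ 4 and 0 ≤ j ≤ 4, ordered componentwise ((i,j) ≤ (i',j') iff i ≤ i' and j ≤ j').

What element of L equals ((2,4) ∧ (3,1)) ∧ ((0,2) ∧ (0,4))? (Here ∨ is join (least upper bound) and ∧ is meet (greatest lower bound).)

(2,4) ∧ (3,1) = (2,1)
(0,2) ∧ (0,4) = (0,2)
(2,1) ∧ (0,2) = (0,1)

(0,1)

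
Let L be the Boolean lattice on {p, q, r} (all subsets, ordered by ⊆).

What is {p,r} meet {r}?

Common lower bounds of {{p,r}, {r}}: {r}, {}.
The greatest among these is {r}.

{r}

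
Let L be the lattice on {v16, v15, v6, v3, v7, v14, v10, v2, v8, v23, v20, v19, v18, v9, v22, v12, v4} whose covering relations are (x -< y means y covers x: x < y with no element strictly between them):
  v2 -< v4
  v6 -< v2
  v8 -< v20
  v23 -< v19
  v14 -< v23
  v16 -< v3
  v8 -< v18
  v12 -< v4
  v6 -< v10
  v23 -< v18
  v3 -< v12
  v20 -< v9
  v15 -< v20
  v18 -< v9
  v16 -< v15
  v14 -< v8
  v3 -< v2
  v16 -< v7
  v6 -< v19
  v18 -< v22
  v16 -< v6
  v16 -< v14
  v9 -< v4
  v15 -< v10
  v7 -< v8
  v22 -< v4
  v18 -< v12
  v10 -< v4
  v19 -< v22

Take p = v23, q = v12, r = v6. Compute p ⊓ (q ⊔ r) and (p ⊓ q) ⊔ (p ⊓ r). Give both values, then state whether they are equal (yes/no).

v23; v23; yes

q ⊔ r = v4, so p ⊓ (q ⊔ r) = v23 ⊓ v4 = v23.
p ⊓ q = v23 and p ⊓ r = v16, so (p ⊓ q) ⊔ (p ⊓ r) = v23 ⊔ v16 = v23.
Equal: yes.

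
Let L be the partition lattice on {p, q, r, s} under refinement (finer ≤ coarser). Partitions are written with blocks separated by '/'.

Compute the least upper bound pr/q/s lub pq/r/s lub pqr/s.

The join of pr/q/s, pq/r/s, pqr/s merges any blocks that overlap across the partitions, giving pqr/s.

pqr/s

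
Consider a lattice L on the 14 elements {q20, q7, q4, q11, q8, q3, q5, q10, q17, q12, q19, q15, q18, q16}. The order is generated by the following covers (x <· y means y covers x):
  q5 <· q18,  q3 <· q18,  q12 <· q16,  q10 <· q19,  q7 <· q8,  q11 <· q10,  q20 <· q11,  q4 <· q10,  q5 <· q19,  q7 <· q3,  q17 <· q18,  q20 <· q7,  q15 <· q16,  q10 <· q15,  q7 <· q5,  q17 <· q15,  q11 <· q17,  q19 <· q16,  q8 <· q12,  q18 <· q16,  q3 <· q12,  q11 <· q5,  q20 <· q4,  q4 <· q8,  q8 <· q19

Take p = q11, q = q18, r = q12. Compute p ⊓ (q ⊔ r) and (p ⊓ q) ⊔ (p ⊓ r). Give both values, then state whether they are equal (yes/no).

q11; q11; yes

q ⊔ r = q16, so p ⊓ (q ⊔ r) = q11 ⊓ q16 = q11.
p ⊓ q = q11 and p ⊓ r = q20, so (p ⊓ q) ⊔ (p ⊓ r) = q11 ⊔ q20 = q11.
Equal: yes.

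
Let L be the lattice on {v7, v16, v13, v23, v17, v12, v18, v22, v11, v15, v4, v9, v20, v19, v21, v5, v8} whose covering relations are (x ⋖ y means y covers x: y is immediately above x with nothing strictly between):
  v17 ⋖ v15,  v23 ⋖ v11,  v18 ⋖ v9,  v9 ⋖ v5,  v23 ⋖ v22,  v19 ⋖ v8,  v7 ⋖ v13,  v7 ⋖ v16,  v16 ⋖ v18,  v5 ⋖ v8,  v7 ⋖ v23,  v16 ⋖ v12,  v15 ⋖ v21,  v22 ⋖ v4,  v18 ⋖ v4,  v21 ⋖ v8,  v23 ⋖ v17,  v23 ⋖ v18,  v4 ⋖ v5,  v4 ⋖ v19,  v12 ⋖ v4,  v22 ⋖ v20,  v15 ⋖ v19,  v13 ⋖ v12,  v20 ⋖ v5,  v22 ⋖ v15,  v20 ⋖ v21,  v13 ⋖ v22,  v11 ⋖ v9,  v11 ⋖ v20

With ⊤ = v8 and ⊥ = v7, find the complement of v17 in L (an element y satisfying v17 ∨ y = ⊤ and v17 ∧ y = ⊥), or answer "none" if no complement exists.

none

For every candidate y, either v17 ∨ y ≠ v8 or v17 ∧ y ≠ v7; no complement exists.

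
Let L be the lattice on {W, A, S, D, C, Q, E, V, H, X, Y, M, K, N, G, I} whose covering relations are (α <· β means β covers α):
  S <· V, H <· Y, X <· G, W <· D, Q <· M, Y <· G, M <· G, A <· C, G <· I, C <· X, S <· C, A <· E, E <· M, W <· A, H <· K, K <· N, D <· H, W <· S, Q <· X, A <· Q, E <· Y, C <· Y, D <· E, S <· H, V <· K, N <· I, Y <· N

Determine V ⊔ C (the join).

N

Common upper bounds of {V, C}: I, N.
The least among these is N.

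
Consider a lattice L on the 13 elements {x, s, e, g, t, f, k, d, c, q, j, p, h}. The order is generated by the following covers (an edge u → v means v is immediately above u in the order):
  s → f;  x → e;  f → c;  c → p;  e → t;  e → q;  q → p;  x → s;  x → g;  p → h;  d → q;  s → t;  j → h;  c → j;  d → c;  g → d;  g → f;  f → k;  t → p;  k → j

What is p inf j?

c

Common lower bounds of {p, j}: c, d, f, g, s, x.
The greatest among these is c.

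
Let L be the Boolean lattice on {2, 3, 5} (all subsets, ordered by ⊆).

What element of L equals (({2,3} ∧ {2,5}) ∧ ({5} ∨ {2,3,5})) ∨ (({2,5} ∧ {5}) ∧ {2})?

{2}

{2,3} ∧ {2,5} = {2}
{5} ∨ {2,3,5} = {2,3,5}
{2} ∧ {2,3,5} = {2}
{2,5} ∧ {5} = {5}
{5} ∧ {2} = {}
{2} ∨ {} = {2}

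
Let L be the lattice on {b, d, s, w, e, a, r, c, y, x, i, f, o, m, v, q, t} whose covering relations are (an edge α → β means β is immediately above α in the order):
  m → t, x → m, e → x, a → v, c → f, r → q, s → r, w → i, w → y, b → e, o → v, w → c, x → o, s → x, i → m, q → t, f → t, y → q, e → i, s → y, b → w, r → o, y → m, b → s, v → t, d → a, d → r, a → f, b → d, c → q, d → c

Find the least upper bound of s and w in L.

y

Common upper bounds of {s, w}: m, q, t, y.
The least among these is y.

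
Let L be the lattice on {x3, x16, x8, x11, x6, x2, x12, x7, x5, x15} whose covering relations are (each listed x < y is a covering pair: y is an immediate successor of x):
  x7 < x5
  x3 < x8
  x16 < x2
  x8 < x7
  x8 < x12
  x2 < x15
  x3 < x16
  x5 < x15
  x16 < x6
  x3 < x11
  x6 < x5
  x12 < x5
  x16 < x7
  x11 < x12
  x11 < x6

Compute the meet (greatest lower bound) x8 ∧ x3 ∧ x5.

x3

Common lower bounds of {x8, x3, x5}: x3.
The greatest among these is x3.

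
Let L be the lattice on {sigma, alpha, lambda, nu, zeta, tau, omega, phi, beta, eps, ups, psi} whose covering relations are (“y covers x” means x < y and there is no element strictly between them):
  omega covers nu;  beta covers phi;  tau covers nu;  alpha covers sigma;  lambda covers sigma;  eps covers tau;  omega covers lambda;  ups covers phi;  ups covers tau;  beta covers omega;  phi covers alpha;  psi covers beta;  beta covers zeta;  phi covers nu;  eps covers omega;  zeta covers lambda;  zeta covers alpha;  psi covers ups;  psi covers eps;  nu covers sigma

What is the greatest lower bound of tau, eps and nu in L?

nu

Common lower bounds of {tau, eps, nu}: nu, sigma.
The greatest among these is nu.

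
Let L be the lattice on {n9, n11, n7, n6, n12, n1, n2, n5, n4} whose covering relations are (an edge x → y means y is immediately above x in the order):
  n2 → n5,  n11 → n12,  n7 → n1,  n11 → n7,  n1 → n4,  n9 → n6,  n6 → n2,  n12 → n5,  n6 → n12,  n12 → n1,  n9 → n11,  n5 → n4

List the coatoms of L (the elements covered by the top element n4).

The coatoms are exactly the elements covered by n4: n1, n5.

n1, n5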